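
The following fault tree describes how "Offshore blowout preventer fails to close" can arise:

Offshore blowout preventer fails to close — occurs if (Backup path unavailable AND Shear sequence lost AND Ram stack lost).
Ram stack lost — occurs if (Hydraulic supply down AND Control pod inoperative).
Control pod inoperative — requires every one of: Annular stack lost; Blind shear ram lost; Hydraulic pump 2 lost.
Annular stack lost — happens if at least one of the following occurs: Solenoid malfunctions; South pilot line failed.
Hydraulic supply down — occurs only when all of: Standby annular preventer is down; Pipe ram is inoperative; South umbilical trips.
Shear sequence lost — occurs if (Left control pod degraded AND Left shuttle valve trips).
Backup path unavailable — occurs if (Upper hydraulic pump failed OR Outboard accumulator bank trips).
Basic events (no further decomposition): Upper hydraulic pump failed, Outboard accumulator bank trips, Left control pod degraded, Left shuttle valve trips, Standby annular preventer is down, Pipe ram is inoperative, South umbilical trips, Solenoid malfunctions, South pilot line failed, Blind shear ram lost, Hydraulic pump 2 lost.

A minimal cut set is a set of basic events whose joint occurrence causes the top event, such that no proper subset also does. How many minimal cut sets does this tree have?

4

Backup path unavailable [OR]: union of children's cut sets → 2 cut set(s).
Shear sequence lost [AND]: one cut set from each child combined → 1 × 1 = 1 cut set(s).
Hydraulic supply down [AND]: one cut set from each child combined → 1 × 1 × 1 = 1 cut set(s).
Annular stack lost [OR]: union of children's cut sets → 2 cut set(s).
Control pod inoperative [AND]: one cut set from each child combined → 2 × 1 × 1 = 2 cut set(s).
Ram stack lost [AND]: one cut set from each child combined → 1 × 2 = 2 cut set(s).
Offshore blowout preventer fails to close [AND]: one cut set from each child combined → 2 × 1 × 2 = 4 cut set(s).
Minimal cut sets: {Blind shear ram lost, Hydraulic pump 2 lost, Left control pod degraded, Left shuttle valve trips, Pipe ram is inoperative, Solenoid malfunctions, South umbilical trips, Standby annular preventer is down, Upper hydraulic pump failed}; {Blind shear ram lost, Hydraulic pump 2 lost, Left control pod degraded, Left shuttle valve trips, Pipe ram is inoperative, South pilot line failed, South umbilical trips, Standby annular preventer is down, Upper hydraulic pump failed}; {Blind shear ram lost, Hydraulic pump 2 lost, Left control pod degraded, Left shuttle valve trips, Outboard accumulator bank trips, Pipe ram is inoperative, Solenoid malfunctions, South umbilical trips, Standby annular preventer is down}; {Blind shear ram lost, Hydraulic pump 2 lost, Left control pod degraded, Left shuttle valve trips, Outboard accumulator bank trips, Pipe ram is inoperative, South pilot line failed, South umbilical trips, Standby annular preventer is down}.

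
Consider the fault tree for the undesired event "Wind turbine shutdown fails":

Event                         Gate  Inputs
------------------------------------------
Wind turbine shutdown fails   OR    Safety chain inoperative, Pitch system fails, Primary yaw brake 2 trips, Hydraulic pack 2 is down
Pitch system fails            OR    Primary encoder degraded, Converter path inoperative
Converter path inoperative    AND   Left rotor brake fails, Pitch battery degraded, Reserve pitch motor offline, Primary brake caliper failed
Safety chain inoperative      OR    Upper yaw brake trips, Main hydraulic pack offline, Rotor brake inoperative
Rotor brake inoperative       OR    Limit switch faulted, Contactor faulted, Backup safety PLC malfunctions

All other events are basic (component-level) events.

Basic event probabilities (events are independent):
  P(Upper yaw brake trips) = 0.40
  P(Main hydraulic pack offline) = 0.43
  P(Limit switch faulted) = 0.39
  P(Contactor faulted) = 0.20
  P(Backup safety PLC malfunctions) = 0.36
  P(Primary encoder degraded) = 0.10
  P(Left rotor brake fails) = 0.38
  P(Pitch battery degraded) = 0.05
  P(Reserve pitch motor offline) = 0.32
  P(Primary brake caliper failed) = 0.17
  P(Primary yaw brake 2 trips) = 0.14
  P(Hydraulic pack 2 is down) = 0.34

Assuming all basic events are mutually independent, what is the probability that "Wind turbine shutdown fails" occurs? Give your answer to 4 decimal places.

0.9455

P(Rotor brake inoperative) [OR] = 1 − (1−0.39) × (1−0.20) × (1−0.36) = 0.687680
P(Safety chain inoperative) [OR] = 1 − (1−0.40) × (1−0.43) × (1−0.687680) = 0.893187
P(Converter path inoperative) [AND] = 0.38 × 0.05 × 0.32 × 0.17 = 0.001034
P(Pitch system fails) [OR] = 1 − (1−0.10) × (1−0.001034) = 0.100931
P(Wind turbine shutdown fails) [OR] = 1 − (1−0.893187) × (1−0.100931) × (1−0.14) × (1−0.34) = 0.945492
Rounded to 4 decimal places: P(Wind turbine shutdown fails) ≈ 0.9455.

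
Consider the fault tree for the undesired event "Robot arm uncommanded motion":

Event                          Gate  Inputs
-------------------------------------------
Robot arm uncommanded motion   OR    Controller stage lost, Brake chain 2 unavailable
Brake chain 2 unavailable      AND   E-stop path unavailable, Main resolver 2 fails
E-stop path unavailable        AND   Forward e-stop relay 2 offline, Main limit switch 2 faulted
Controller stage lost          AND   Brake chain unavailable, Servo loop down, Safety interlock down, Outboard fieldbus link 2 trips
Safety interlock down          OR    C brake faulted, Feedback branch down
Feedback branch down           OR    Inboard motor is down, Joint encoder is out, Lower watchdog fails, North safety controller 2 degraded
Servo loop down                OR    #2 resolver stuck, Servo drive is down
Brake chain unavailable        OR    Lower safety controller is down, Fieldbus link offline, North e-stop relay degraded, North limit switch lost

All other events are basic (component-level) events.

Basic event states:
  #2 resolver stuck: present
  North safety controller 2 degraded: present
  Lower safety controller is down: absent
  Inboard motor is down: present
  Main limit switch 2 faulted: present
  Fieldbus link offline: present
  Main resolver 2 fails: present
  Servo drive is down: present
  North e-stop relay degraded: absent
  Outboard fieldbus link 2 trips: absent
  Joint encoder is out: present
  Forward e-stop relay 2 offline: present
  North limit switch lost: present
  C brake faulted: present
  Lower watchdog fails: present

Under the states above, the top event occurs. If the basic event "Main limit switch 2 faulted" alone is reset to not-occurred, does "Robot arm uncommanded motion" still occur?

Counterfactual: set "Main limit switch 2 faulted" to not occurred.
Brake chain unavailable [OR]: Lower safety controller is down=not, Fieldbus link offline=occurs, North e-stop relay degraded=not, North limit switch lost=occurs → at least one input occurs → occurs.
Servo loop down [OR]: #2 resolver stuck=occurs, Servo drive is down=occurs → at least one input occurs → occurs.
Feedback branch down [OR]: Inboard motor is down=occurs, Joint encoder is out=occurs, Lower watchdog fails=occurs, North safety controller 2 degraded=occurs → at least one input occurs → occurs.
Safety interlock down [OR]: C brake faulted=occurs, Feedback branch down=occurs → at least one input occurs → occurs.
Controller stage lost [AND]: Brake chain unavailable=occurs, Servo loop down=occurs, Safety interlock down=occurs, Outboard fieldbus link 2 trips=not → not all inputs occur → does not occur.
E-stop path unavailable [AND]: Forward e-stop relay 2 offline=occurs, Main limit switch 2 faulted=not → not all inputs occur → does not occur.
Brake chain 2 unavailable [AND]: E-stop path unavailable=not, Main resolver 2 fails=occurs → not all inputs occur → does not occur.
Robot arm uncommanded motion [OR]: Controller stage lost=not, Brake chain 2 unavailable=not → no input occurs → does not occur.

No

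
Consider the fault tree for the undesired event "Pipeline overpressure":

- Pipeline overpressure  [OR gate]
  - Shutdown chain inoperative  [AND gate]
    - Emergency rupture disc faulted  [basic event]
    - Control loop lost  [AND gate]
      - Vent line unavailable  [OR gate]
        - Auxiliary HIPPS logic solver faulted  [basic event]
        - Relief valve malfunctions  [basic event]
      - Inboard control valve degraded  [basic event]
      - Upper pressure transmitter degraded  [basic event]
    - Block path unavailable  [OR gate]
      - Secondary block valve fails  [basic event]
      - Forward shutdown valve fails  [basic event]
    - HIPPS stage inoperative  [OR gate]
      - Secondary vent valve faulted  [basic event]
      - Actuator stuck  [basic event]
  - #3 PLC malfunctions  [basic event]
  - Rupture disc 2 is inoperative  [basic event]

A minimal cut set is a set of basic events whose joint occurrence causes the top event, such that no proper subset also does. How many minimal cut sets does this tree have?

Vent line unavailable [OR]: union of children's cut sets → 2 cut set(s).
Control loop lost [AND]: one cut set from each child combined → 2 × 1 × 1 = 2 cut set(s).
Block path unavailable [OR]: union of children's cut sets → 2 cut set(s).
HIPPS stage inoperative [OR]: union of children's cut sets → 2 cut set(s).
Shutdown chain inoperative [AND]: one cut set from each child combined → 1 × 2 × 2 × 2 = 8 cut set(s).
Pipeline overpressure [OR]: union of children's cut sets → 10 cut set(s).
Minimal cut sets: {Auxiliary HIPPS logic solver faulted, Emergency rupture disc faulted, Inboard control valve degraded, Secondary block valve fails, Secondary vent valve faulted, Upper pressure transmitter degraded}; {Actuator stuck, Auxiliary HIPPS logic solver faulted, Emergency rupture disc faulted, Inboard control valve degraded, Secondary block valve fails, Upper pressure transmitter degraded}; {Auxiliary HIPPS logic solver faulted, Emergency rupture disc faulted, Forward shutdown valve fails, Inboard control valve degraded, Secondary vent valve faulted, Upper pressure transmitter degraded}; {Actuator stuck, Auxiliary HIPPS logic solver faulted, Emergency rupture disc faulted, Forward shutdown valve fails, Inboard control valve degraded, Upper pressure transmitter degraded}; {Emergency rupture disc faulted, Inboard control valve degraded, Relief valve malfunctions, Secondary block valve fails, Secondary vent valve faulted, Upper pressure transmitter degraded}; {Actuator stuck, Emergency rupture disc faulted, Inboard control valve degraded, Relief valve malfunctions, Secondary block valve fails, Upper pressure transmitter degraded}; {Emergency rupture disc faulted, Forward shutdown valve fails, Inboard control valve degraded, Relief valve malfunctions, Secondary vent valve faulted, Upper pressure transmitter degraded}; {Actuator stuck, Emergency rupture disc faulted, Forward shutdown valve fails, Inboard control valve degraded, Relief valve malfunctions, Upper pressure transmitter degraded}; {#3 PLC malfunctions}; {Rupture disc 2 is inoperative}.

10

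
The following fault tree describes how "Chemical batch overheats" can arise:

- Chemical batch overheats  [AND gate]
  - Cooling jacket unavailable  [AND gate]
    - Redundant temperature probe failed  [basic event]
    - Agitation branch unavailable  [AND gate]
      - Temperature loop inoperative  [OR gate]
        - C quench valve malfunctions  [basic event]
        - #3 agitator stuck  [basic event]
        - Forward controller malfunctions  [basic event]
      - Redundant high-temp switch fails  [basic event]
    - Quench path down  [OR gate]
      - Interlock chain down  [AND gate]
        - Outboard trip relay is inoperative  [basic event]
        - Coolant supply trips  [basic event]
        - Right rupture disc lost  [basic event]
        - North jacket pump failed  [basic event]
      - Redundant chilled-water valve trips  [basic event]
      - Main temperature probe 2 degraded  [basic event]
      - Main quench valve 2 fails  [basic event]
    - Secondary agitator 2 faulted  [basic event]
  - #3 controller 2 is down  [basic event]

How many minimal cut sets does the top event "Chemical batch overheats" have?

12

Temperature loop inoperative [OR]: union of children's cut sets → 3 cut set(s).
Agitation branch unavailable [AND]: one cut set from each child combined → 3 × 1 = 3 cut set(s).
Interlock chain down [AND]: one cut set from each child combined → 1 × 1 × 1 × 1 = 1 cut set(s).
Quench path down [OR]: union of children's cut sets → 4 cut set(s).
Cooling jacket unavailable [AND]: one cut set from each child combined → 1 × 3 × 4 × 1 = 12 cut set(s).
Chemical batch overheats [AND]: one cut set from each child combined → 12 × 1 = 12 cut set(s).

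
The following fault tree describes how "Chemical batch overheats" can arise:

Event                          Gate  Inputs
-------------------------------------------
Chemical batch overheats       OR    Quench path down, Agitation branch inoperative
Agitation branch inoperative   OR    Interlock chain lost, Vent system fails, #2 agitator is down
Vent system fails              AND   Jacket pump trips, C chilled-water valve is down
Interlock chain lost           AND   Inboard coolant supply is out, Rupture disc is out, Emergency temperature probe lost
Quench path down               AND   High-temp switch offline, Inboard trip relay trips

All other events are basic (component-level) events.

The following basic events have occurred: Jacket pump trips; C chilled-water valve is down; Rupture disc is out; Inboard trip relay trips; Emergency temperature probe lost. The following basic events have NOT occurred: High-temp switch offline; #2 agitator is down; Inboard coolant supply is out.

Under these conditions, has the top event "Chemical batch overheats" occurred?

Quench path down [AND]: High-temp switch offline=not, Inboard trip relay trips=occurs → not all inputs occur → does not occur.
Interlock chain lost [AND]: Inboard coolant supply is out=not, Rupture disc is out=occurs, Emergency temperature probe lost=occurs → not all inputs occur → does not occur.
Vent system fails [AND]: Jacket pump trips=occurs, C chilled-water valve is down=occurs → all inputs occur → occurs.
Agitation branch inoperative [OR]: Interlock chain lost=not, Vent system fails=occurs, #2 agitator is down=not → at least one input occurs → occurs.
Chemical batch overheats [OR]: Quench path down=not, Agitation branch inoperative=occurs → at least one input occurs → occurs.

Yes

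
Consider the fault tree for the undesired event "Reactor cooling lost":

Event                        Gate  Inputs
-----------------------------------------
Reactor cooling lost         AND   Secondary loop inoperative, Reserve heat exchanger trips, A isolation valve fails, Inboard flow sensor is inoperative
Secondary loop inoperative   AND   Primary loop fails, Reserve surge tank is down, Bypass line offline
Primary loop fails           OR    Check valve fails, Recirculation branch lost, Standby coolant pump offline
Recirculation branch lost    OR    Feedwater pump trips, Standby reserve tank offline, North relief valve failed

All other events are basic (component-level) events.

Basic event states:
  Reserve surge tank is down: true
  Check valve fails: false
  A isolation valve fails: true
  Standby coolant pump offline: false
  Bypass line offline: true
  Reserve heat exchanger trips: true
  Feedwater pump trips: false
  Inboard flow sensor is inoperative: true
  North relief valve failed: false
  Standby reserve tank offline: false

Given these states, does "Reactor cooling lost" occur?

No

Recirculation branch lost [OR]: Feedwater pump trips=not, Standby reserve tank offline=not, North relief valve failed=not → no input occurs → does not occur.
Primary loop fails [OR]: Check valve fails=not, Recirculation branch lost=not, Standby coolant pump offline=not → no input occurs → does not occur.
Secondary loop inoperative [AND]: Primary loop fails=not, Reserve surge tank is down=occurs, Bypass line offline=occurs → not all inputs occur → does not occur.
Reactor cooling lost [AND]: Secondary loop inoperative=not, Reserve heat exchanger trips=occurs, A isolation valve fails=occurs, Inboard flow sensor is inoperative=occurs → not all inputs occur → does not occur.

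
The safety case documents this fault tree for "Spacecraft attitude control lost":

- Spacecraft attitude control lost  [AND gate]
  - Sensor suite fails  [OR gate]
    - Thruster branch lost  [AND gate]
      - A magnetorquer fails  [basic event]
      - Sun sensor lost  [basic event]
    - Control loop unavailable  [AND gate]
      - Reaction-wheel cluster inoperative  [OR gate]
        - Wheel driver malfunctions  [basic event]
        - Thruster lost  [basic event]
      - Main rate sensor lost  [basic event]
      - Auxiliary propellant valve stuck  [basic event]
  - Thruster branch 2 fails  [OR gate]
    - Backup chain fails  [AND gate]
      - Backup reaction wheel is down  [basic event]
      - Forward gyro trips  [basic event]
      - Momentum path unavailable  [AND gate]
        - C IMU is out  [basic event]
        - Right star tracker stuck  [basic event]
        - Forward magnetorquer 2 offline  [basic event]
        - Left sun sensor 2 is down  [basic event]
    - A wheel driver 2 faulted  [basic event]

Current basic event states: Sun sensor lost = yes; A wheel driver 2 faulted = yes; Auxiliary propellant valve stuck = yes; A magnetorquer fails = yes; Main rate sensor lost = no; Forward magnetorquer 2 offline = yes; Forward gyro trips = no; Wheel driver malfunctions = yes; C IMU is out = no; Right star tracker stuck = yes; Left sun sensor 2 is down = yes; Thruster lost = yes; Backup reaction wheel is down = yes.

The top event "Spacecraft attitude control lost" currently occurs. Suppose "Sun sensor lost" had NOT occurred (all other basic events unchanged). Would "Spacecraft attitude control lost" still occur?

No

Counterfactual: set "Sun sensor lost" to not occurred.
Thruster branch lost [AND]: A magnetorquer fails=occurs, Sun sensor lost=not → not all inputs occur → does not occur.
Reaction-wheel cluster inoperative [OR]: Wheel driver malfunctions=occurs, Thruster lost=occurs → at least one input occurs → occurs.
Control loop unavailable [AND]: Reaction-wheel cluster inoperative=occurs, Main rate sensor lost=not, Auxiliary propellant valve stuck=occurs → not all inputs occur → does not occur.
Sensor suite fails [OR]: Thruster branch lost=not, Control loop unavailable=not → no input occurs → does not occur.
Momentum path unavailable [AND]: C IMU is out=not, Right star tracker stuck=occurs, Forward magnetorquer 2 offline=occurs, Left sun sensor 2 is down=occurs → not all inputs occur → does not occur.
Backup chain fails [AND]: Backup reaction wheel is down=occurs, Forward gyro trips=not, Momentum path unavailable=not → not all inputs occur → does not occur.
Thruster branch 2 fails [OR]: Backup chain fails=not, A wheel driver 2 faulted=occurs → at least one input occurs → occurs.
Spacecraft attitude control lost [AND]: Sensor suite fails=not, Thruster branch 2 fails=occurs → not all inputs occur → does not occur.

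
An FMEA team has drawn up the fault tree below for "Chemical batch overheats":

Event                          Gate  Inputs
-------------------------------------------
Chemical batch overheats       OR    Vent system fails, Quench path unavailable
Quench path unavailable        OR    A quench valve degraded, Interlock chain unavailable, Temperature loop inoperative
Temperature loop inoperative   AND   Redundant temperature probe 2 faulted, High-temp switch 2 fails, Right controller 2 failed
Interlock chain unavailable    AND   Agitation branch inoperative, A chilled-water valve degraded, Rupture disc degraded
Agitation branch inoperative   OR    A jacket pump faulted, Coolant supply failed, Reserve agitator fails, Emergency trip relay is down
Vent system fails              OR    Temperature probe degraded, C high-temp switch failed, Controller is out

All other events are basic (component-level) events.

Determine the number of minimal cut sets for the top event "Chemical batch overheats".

9

Vent system fails [OR]: union of children's cut sets → 3 cut set(s).
Agitation branch inoperative [OR]: union of children's cut sets → 4 cut set(s).
Interlock chain unavailable [AND]: one cut set from each child combined → 4 × 1 × 1 = 4 cut set(s).
Temperature loop inoperative [AND]: one cut set from each child combined → 1 × 1 × 1 = 1 cut set(s).
Quench path unavailable [OR]: union of children's cut sets → 6 cut set(s).
Chemical batch overheats [OR]: union of children's cut sets → 9 cut set(s).
Minimal cut sets: {Temperature probe degraded}; {C high-temp switch failed}; {Controller is out}; {A quench valve degraded}; {A chilled-water valve degraded, A jacket pump faulted, Rupture disc degraded}; {A chilled-water valve degraded, Coolant supply failed, Rupture disc degraded}; {A chilled-water valve degraded, Reserve agitator fails, Rupture disc degraded}; {A chilled-water valve degraded, Emergency trip relay is down, Rupture disc degraded}; {High-temp switch 2 fails, Redundant temperature probe 2 faulted, Right controller 2 failed}.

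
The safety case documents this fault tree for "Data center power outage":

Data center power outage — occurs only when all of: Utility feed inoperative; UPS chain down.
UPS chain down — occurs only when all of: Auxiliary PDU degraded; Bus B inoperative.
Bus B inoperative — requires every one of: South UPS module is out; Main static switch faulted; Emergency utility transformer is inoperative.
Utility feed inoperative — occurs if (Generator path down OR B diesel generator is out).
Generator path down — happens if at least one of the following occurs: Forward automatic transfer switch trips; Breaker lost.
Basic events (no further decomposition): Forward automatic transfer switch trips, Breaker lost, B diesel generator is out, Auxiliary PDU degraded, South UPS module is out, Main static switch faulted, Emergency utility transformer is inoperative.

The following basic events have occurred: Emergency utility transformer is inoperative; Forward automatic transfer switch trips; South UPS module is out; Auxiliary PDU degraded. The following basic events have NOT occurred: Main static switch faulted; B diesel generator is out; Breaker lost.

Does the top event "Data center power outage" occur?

No

Generator path down [OR]: Forward automatic transfer switch trips=occurs, Breaker lost=not → at least one input occurs → occurs.
Utility feed inoperative [OR]: Generator path down=occurs, B diesel generator is out=not → at least one input occurs → occurs.
Bus B inoperative [AND]: South UPS module is out=occurs, Main static switch faulted=not, Emergency utility transformer is inoperative=occurs → not all inputs occur → does not occur.
UPS chain down [AND]: Auxiliary PDU degraded=occurs, Bus B inoperative=not → not all inputs occur → does not occur.
Data center power outage [AND]: Utility feed inoperative=occurs, UPS chain down=not → not all inputs occur → does not occur.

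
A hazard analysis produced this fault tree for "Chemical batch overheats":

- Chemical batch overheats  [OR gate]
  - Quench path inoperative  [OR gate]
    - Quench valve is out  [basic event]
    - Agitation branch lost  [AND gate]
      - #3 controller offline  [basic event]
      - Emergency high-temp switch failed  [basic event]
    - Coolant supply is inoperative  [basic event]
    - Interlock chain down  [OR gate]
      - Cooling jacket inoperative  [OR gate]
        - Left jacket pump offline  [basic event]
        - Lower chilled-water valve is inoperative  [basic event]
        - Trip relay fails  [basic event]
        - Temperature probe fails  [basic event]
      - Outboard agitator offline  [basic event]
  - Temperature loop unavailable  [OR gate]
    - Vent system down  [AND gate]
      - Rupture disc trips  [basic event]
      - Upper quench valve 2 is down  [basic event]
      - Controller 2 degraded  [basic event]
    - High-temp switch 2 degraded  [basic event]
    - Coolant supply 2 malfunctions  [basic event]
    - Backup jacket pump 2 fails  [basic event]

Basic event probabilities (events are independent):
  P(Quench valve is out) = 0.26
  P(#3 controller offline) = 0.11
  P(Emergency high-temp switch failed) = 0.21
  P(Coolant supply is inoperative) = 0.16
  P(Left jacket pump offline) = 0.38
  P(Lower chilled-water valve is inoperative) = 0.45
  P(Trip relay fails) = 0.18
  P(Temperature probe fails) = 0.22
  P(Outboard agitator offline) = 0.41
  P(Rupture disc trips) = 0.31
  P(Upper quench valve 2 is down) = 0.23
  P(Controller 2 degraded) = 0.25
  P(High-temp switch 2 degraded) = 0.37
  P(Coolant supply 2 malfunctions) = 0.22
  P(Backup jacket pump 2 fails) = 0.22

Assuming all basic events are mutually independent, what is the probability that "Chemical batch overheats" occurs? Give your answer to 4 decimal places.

0.9706

P(Agitation branch lost) [AND] = 0.11 × 0.21 = 0.023100
P(Cooling jacket inoperative) [OR] = 1 − (1−0.38) × (1−0.45) × (1−0.18) × (1−0.22) = 0.781896
P(Interlock chain down) [OR] = 1 − (1−0.781896) × (1−0.41) = 0.871319
P(Quench path inoperative) [OR] = 1 − (1−0.26) × (1−0.023100) × (1−0.16) × (1−0.871319) = 0.921860
P(Vent system down) [AND] = 0.31 × 0.23 × 0.25 = 0.017825
P(Temperature loop unavailable) [OR] = 1 − (1−0.017825) × (1−0.37) × (1−0.22) × (1−0.22) = 0.623540
P(Chemical batch overheats) [OR] = 1 − (1−0.921860) × (1−0.623540) = 0.970583
Rounded to 4 decimal places: P(Chemical batch overheats) ≈ 0.9706.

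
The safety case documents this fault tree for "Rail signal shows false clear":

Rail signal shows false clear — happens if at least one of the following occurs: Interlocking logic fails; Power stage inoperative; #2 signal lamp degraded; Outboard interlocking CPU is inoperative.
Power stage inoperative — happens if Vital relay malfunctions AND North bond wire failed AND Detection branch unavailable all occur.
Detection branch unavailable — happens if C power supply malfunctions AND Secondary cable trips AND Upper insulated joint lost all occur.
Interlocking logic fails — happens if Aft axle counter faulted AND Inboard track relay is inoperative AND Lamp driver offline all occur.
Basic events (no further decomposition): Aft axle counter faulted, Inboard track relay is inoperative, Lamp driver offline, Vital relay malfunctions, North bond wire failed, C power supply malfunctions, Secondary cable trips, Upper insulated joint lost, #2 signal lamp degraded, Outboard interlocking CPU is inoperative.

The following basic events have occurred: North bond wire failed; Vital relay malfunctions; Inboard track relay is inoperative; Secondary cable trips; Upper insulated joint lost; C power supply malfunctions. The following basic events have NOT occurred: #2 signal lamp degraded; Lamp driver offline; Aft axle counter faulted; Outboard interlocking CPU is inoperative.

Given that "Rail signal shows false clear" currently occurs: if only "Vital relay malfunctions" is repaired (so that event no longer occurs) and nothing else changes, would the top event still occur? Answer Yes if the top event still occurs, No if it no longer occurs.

Counterfactual: set "Vital relay malfunctions" to not occurred.
Interlocking logic fails [AND]: Aft axle counter faulted=not, Inboard track relay is inoperative=occurs, Lamp driver offline=not → not all inputs occur → does not occur.
Detection branch unavailable [AND]: C power supply malfunctions=occurs, Secondary cable trips=occurs, Upper insulated joint lost=occurs → all inputs occur → occurs.
Power stage inoperative [AND]: Vital relay malfunctions=not, North bond wire failed=occurs, Detection branch unavailable=occurs → not all inputs occur → does not occur.
Rail signal shows false clear [OR]: Interlocking logic fails=not, Power stage inoperative=not, #2 signal lamp degraded=not, Outboard interlocking CPU is inoperative=not → no input occurs → does not occur.

No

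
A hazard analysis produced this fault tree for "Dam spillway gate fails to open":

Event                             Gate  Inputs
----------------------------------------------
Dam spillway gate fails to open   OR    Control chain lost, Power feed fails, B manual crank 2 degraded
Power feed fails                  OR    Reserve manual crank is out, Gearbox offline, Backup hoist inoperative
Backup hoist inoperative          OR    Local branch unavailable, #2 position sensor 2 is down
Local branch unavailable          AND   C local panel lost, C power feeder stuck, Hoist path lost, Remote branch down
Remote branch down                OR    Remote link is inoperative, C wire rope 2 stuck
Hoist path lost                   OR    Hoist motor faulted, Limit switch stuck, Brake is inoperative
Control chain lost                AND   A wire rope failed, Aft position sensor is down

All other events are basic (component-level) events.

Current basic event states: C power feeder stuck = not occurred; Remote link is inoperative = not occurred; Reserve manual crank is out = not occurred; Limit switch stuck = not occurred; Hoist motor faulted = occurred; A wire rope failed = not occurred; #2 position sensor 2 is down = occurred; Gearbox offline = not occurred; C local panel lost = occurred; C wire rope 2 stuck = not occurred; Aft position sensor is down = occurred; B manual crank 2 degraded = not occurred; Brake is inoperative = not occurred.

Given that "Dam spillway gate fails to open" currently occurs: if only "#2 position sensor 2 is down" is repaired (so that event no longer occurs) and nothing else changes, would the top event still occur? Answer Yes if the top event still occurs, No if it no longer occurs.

No

Counterfactual: set "#2 position sensor 2 is down" to not occurred.
Control chain lost [AND]: A wire rope failed=not, Aft position sensor is down=occurs → not all inputs occur → does not occur.
Hoist path lost [OR]: Hoist motor faulted=occurs, Limit switch stuck=not, Brake is inoperative=not → at least one input occurs → occurs.
Remote branch down [OR]: Remote link is inoperative=not, C wire rope 2 stuck=not → no input occurs → does not occur.
Local branch unavailable [AND]: C local panel lost=occurs, C power feeder stuck=not, Hoist path lost=occurs, Remote branch down=not → not all inputs occur → does not occur.
Backup hoist inoperative [OR]: Local branch unavailable=not, #2 position sensor 2 is down=not → no input occurs → does not occur.
Power feed fails [OR]: Reserve manual crank is out=not, Gearbox offline=not, Backup hoist inoperative=not → no input occurs → does not occur.
Dam spillway gate fails to open [OR]: Control chain lost=not, Power feed fails=not, B manual crank 2 degraded=not → no input occurs → does not occur.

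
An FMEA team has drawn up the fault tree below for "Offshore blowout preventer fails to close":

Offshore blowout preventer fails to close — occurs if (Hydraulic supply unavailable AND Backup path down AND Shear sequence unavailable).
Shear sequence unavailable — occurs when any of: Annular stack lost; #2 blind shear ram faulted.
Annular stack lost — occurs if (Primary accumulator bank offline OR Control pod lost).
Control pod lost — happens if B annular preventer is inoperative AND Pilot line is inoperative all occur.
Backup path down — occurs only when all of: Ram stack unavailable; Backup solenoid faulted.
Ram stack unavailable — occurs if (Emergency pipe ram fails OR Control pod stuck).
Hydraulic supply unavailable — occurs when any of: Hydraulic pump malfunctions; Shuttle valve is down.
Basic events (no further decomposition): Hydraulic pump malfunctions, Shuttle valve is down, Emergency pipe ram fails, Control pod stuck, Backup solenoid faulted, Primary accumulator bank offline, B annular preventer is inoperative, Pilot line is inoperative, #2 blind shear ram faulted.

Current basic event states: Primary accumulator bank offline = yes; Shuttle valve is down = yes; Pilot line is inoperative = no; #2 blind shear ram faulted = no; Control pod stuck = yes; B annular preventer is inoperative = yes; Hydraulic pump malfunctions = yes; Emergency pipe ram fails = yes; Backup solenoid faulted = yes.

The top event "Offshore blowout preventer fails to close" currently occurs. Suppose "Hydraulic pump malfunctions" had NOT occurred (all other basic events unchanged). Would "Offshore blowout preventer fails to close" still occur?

Counterfactual: set "Hydraulic pump malfunctions" to not occurred.
Hydraulic supply unavailable [OR]: Hydraulic pump malfunctions=not, Shuttle valve is down=occurs → at least one input occurs → occurs.
Ram stack unavailable [OR]: Emergency pipe ram fails=occurs, Control pod stuck=occurs → at least one input occurs → occurs.
Backup path down [AND]: Ram stack unavailable=occurs, Backup solenoid faulted=occurs → all inputs occur → occurs.
Control pod lost [AND]: B annular preventer is inoperative=occurs, Pilot line is inoperative=not → not all inputs occur → does not occur.
Annular stack lost [OR]: Primary accumulator bank offline=occurs, Control pod lost=not → at least one input occurs → occurs.
Shear sequence unavailable [OR]: Annular stack lost=occurs, #2 blind shear ram faulted=not → at least one input occurs → occurs.
Offshore blowout preventer fails to close [AND]: Hydraulic supply unavailable=occurs, Backup path down=occurs, Shear sequence unavailable=occurs → all inputs occur → occurs.

Yes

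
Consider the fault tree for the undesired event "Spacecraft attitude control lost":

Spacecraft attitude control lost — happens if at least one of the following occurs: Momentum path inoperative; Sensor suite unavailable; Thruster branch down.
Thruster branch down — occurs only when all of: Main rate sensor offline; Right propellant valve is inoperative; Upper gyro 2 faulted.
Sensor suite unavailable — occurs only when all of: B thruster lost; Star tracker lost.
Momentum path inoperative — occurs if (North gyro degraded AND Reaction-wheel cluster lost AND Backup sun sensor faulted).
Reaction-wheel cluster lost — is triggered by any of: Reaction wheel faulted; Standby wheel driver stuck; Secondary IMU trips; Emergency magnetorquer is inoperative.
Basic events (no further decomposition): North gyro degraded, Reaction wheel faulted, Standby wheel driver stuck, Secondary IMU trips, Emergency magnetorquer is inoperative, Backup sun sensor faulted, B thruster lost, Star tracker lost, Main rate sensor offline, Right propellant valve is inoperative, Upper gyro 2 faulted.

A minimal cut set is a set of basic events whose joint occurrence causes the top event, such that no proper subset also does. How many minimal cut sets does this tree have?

6

Reaction-wheel cluster lost [OR]: union of children's cut sets → 4 cut set(s).
Momentum path inoperative [AND]: one cut set from each child combined → 1 × 4 × 1 = 4 cut set(s).
Sensor suite unavailable [AND]: one cut set from each child combined → 1 × 1 = 1 cut set(s).
Thruster branch down [AND]: one cut set from each child combined → 1 × 1 × 1 = 1 cut set(s).
Spacecraft attitude control lost [OR]: union of children's cut sets → 6 cut set(s).
Minimal cut sets: {Backup sun sensor faulted, North gyro degraded, Reaction wheel faulted}; {Backup sun sensor faulted, North gyro degraded, Standby wheel driver stuck}; {Backup sun sensor faulted, North gyro degraded, Secondary IMU trips}; {Backup sun sensor faulted, Emergency magnetorquer is inoperative, North gyro degraded}; {B thruster lost, Star tracker lost}; {Main rate sensor offline, Right propellant valve is inoperative, Upper gyro 2 faulted}.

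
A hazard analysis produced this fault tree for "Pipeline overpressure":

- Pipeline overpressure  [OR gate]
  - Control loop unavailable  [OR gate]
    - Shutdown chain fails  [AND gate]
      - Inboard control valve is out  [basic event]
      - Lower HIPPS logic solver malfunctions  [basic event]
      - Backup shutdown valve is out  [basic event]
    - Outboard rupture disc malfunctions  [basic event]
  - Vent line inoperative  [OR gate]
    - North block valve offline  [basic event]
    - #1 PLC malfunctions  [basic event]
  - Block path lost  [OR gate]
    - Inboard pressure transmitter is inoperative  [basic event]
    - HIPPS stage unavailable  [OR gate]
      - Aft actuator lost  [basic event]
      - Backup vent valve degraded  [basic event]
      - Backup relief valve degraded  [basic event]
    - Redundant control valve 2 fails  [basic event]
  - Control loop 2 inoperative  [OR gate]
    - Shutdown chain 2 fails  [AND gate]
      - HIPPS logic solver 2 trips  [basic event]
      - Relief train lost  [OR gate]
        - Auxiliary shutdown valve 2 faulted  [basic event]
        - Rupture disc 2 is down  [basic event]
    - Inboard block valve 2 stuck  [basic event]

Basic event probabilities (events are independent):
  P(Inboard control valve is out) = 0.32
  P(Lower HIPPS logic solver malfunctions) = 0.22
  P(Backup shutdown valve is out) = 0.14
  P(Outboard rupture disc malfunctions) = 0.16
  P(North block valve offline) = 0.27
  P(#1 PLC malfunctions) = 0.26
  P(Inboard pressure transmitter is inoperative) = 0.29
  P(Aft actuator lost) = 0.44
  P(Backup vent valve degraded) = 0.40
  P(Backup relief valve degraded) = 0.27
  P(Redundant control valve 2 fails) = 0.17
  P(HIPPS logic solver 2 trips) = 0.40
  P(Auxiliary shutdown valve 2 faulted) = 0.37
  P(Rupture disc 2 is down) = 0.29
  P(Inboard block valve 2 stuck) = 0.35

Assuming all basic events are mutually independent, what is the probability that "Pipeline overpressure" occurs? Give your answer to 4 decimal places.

P(Shutdown chain fails) [AND] = 0.32 × 0.22 × 0.14 = 0.009856
P(Control loop unavailable) [OR] = 1 − (1−0.009856) × (1−0.16) = 0.168279
P(Vent line inoperative) [OR] = 1 − (1−0.27) × (1−0.26) = 0.459800
P(HIPPS stage unavailable) [OR] = 1 − (1−0.44) × (1−0.40) × (1−0.27) = 0.754720
P(Block path lost) [OR] = 1 − (1−0.29) × (1−0.754720) × (1−0.17) = 0.855456
P(Relief train lost) [OR] = 1 − (1−0.37) × (1−0.29) = 0.552700
P(Shutdown chain 2 fails) [AND] = 0.40 × 0.552700 = 0.221080
P(Control loop 2 inoperative) [OR] = 1 − (1−0.221080) × (1−0.35) = 0.493702
P(Pipeline overpressure) [OR] = 1 − (1−0.168279) × (1−0.459800) × (1−0.855456) × (1−0.493702) = 0.967119
Rounded to 4 decimal places: P(Pipeline overpressure) ≈ 0.9671.

0.9671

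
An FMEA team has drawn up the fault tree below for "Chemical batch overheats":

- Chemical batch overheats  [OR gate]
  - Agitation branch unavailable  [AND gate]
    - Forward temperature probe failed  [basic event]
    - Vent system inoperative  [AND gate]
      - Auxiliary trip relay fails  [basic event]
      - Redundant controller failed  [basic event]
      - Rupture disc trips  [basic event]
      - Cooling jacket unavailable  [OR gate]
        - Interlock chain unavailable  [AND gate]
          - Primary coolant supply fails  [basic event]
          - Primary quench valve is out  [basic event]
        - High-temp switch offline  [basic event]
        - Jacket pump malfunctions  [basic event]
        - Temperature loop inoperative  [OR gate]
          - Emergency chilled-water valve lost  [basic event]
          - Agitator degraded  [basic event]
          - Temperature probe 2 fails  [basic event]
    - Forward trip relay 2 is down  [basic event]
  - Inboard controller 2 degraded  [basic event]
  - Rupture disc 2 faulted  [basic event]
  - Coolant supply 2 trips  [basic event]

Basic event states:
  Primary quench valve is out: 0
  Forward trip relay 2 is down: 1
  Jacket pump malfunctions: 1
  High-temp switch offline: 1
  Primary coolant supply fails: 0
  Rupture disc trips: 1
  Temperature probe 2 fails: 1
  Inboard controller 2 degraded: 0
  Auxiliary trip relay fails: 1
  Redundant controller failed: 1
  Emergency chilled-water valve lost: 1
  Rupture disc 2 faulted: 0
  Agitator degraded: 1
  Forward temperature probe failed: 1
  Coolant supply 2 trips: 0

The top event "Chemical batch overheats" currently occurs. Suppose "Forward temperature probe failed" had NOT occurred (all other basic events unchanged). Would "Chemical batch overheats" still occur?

Counterfactual: set "Forward temperature probe failed" to not occurred.
Interlock chain unavailable [AND]: Primary coolant supply fails=not, Primary quench valve is out=not → not all inputs occur → does not occur.
Temperature loop inoperative [OR]: Emergency chilled-water valve lost=occurs, Agitator degraded=occurs, Temperature probe 2 fails=occurs → at least one input occurs → occurs.
Cooling jacket unavailable [OR]: Interlock chain unavailable=not, High-temp switch offline=occurs, Jacket pump malfunctions=occurs, Temperature loop inoperative=occurs → at least one input occurs → occurs.
Vent system inoperative [AND]: Auxiliary trip relay fails=occurs, Redundant controller failed=occurs, Rupture disc trips=occurs, Cooling jacket unavailable=occurs → all inputs occur → occurs.
Agitation branch unavailable [AND]: Forward temperature probe failed=not, Vent system inoperative=occurs, Forward trip relay 2 is down=occurs → not all inputs occur → does not occur.
Chemical batch overheats [OR]: Agitation branch unavailable=not, Inboard controller 2 degraded=not, Rupture disc 2 faulted=not, Coolant supply 2 trips=not → no input occurs → does not occur.

No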